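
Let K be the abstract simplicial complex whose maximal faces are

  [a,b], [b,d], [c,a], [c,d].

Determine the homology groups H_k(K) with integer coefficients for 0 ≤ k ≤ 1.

Fix the vertex order a < b < c < d and write every simplex with vertices in increasing order. Then dim K = 1 and the simplices of K are:

  0-simplices (4): a, b, c, d
  1-simplices (4): ab, ac, bd, cd

Hence C_0 ≅ Z^4, C_1 ≅ Z^4.

The boundary map ∂_1: C_1 → C_0 is given by ∂[p,q] = [q] − [p]. For instance
  ∂bd = d − b.
The resulting 4×4 matrix has rank 3, and its Smith normal form has invariant factors (1,1,1).

Now H_k = ker ∂_k / im ∂_{k+1}, so:

  H_0: rank C_0 − rank ∂_1 = 4 − 3 = 1, and the invariant factors of ∂_1 are all 1, so H_0 ≅ Z.
  H_1: rank ker ∂_1 − rank ∂_2 = (4 − 3) − 0 = 1, and there is no ∂_2, so H_1 ≅ Z.

(K is a triangulation of the circle S^1.)

H_0 ≅ Z,  H_1 ≅ Z.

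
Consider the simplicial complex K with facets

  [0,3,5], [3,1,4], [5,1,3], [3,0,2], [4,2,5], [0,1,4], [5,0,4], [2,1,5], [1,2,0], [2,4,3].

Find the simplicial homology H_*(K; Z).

H_0 = Z,  H_1 = Z/2,  H_2 = 0.

Order the vertices as 0 < 1 < 2 < 3 < 4 < 5. Listing each simplex with vertices in this order, K has dimension 2 with simplices:

  0-simplices (6): [0], [1], [2], [3], [4], [5]
  1-simplices (15): [0,1], [0,2], [0,3], [0,4], [0,5], [1,2], [1,3], [1,4], [1,5], [2,3], [2,4], [2,5], [3,4], [3,5], [4,5]
  2-simplices (10): [0,1,2], [0,1,4], [0,2,3], [0,3,5], [0,4,5], [1,2,5], [1,3,4], [1,3,5], [2,3,4], [2,4,5]

Hence C_0 ≅ Z^6, C_1 ≅ Z^15, C_2 ≅ Z^10.

The boundary map ∂_1: C_1 → C_0 sends each edge [p,q] (with p < q) to q − p.
The resulting 6×15 matrix has rank 5, and its Smith normal form has invariant factors (1,1,1,1,1).

Boundary ∂_2: C_2 → C_1 acts by ∂[p,q,r] = [q,r] − [p,r] + [p,q]. For instance
  ∂[1,3,4] = [3,4] − [1,4] + [1,3],
  ∂[0,3,5] = [3,5] − [0,5] + [0,3].
The resulting 15×10 matrix has rank 10, and its Smith normal form has invariant factors (1,1,1,1,1,1,1,1,1,2).

Now H_k = ker ∂_k / im ∂_{k+1}, so:

  H_0: rank C_0 − rank ∂_1 = 6 − 5 = 1, and the invariant factors of ∂_1 are all 1, so H_0 = Z.
  H_1: rank ker ∂_1 − rank ∂_2 = (15 − 5) − 10 = 0, and ∂_2 has invariant factor 2 > 1, so H_1 = Z/2.
  H_2: rank ker ∂_2 − rank ∂_3 = (10 − 10) − 0 = 0, and there is no ∂_3, so H_2 = 0.

As a check, the Euler characteristic is 6 − 15 + 10 = 1, which agrees with 1 − 0 + 0 = 1.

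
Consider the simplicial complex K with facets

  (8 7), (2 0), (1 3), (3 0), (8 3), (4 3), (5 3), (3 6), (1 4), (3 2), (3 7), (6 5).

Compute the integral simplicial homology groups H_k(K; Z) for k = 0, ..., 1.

H_0 = Z,  H_1 = Z^4.

K has 9 vertices, 12 edges.
rank ∂_0 = 0, rank ∂_1 = 8 ⇒ b_0 = 9 − 0 − 8 = 1; all invariant factors of ∂_1 are 1 so no torsion. So H_0 = Z.
rank ∂_1 = 8, rank ∂_2 = 0 ⇒ b_1 = 12 − 8 − 0 = 4. So H_1 = Z^4.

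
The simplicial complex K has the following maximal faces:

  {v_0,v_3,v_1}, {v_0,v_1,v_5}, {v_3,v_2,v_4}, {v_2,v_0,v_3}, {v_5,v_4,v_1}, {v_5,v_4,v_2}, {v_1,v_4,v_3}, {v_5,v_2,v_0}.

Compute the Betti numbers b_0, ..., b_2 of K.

Order the vertices as v_0 < v_1 < v_2 < v_3 < v_4 < v_5. Listing each simplex with vertices in this order, K has dimension 2 with simplices:

  0-simplices (6): [v_0], [v_1], [v_2], [v_3], [v_4], [v_5]
  1-simplices (12): [v_0,v_1], [v_0,v_2], [v_0,v_3], [v_0,v_5], [v_1,v_3], [v_1,v_4], [v_1,v_5], [v_2,v_3], [v_2,v_4], [v_2,v_5], [v_3,v_4], [v_4,v_5]
  2-simplices (8): [v_0,v_1,v_3], [v_0,v_1,v_5], [v_0,v_2,v_3], [v_0,v_2,v_5], [v_1,v_3,v_4], [v_1,v_4,v_5], [v_2,v_3,v_4], [v_2,v_4,v_5]

Hence C_0 ≅ Z^6, C_1 ≅ Z^12, C_2 ≅ Z^8.

Boundary ∂_1: C_1 → C_0 sends each edge [p,q] (with p < q) to q − p.
As a 6×12 matrix over Z this has rank 5, with invariant factors (1,1,1,1,1).

∂_2: C_2 → C_1 acts by ∂[p,q,r] = [q,r] − [p,r] + [p,q]. For instance
  ∂[v_2,v_4,v_5] = [v_4,v_5] − [v_2,v_5] + [v_2,v_4],
  ∂[v_0,v_1,v_3] = [v_1,v_3] − [v_0,v_3] + [v_0,v_1].
This gives a 12×8 integer matrix of rank 7; reducing to Smith normal form yields diagonal entries (1,1,1,1,1,1,1).

Now H_k = ker ∂_k / im ∂_{k+1}, so:

  H_0: rank C_0 − rank ∂_1 = 6 − 5 = 1, and the invariant factors of ∂_1 are all 1, so H_0 ≅ Z.
  H_1: rank ker ∂_1 − rank ∂_2 = (12 − 5) − 7 = 0, and the invariant factors of ∂_2 are all 1, so H_1 ≅ 0.
  H_2: rank ker ∂_2 − rank ∂_3 = (8 − 7) − 0 = 1, and there is no ∂_3, so H_2 ≅ Z.

As a check, the Euler characteristic is 6 − 12 + 8 = 2, which agrees with 1 − 0 + 1 = 2.

Hence the Betti numbers are b_0 = 1, b_1 = 0, b_2 = 1.

b_0 = 1, b_1 = 0, b_2 = 1.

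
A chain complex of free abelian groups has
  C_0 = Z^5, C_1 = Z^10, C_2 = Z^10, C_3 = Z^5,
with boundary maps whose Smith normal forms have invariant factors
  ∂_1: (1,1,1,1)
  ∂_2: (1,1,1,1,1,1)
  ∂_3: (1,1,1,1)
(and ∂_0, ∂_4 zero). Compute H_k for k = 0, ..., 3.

H_0 ≅ Z,  H_1 = 0,  H_2 = 0,  H_3 ≅ Z.

H_0: b_0 = 5 − 0 − 4 = 1; torsion from ∂_1 factors > 1: none. So H_0 ≅ Z.
H_1: b_1 = 10 − 4 − 6 = 0; torsion from ∂_2 factors > 1: none. So H_1 ≅ 0.
H_2: b_2 = 10 − 6 − 4 = 0; torsion from ∂_3 factors > 1: none. So H_2 ≅ 0.
H_3: b_3 = 5 − 4 − 0 = 1; torsion from ∂_4 factors > 1: none. So H_3 ≅ Z.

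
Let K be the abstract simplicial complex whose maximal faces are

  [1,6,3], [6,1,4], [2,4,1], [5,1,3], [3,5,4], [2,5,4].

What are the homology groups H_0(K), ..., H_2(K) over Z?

H_0 ≅ Z,  H_1 ≅ Z,  H_2 = 0.

Fix the vertex order 1 < 2 < 3 < 4 < 5 < 6 and write every simplex with vertices in increasing order. Then dim K = 2 and the simplices of K are:

  0-simplices (6): [1], [2], [3], [4], [5], [6]
  1-simplices (12): [1,2], [1,3], [1,4], [1,5], [1,6], [2,4], [2,5], [3,4], [3,5], [3,6], [4,5], [4,6]
  2-simplices (6): [1,2,4], [1,3,5], [1,3,6], [1,4,6], [2,4,5], [3,4,5]

Hence C_0 ≅ Z^6, C_1 ≅ Z^12, C_2 ≅ Z^6.

The boundary map ∂_1: C_1 → C_0 is given by ∂[p,q] = [q] − [p].
This gives a 6×12 integer matrix of rank 5; reducing to Smith normal form yields diagonal entries (1,1,1,1,1).

The boundary map ∂_2: C_2 → C_1 maps a triangle to the signed sum of its edges. For instance
  ∂[1,3,6] = [3,6] − [1,6] + [1,3],
  ∂[3,4,5] = [4,5] − [3,5] + [3,4].
As a 12×6 matrix over Z this has rank 6, with invariant factors (1,1,1,1,1,1).

From H_k ≅ ker(∂_k) / im(∂_{k+1}) we obtain:

  H_0: rank C_0 − rank ∂_1 = 6 − 5 = 1, and the invariant factors of ∂_1 are all 1, so H_0 ≅ Z.
  H_1: rank ker ∂_1 − rank ∂_2 = (12 − 5) − 6 = 1, and the invariant factors of ∂_2 are all 1, so H_1 ≅ Z.
  H_2: rank ker ∂_2 − rank ∂_3 = (6 − 6) − 0 = 0, and there is no ∂_3, so H_2 ≅ 0.

As a check, the Euler characteristic is 6 − 12 + 6 = 0, which agrees with 1 − 1 + 0 = 0.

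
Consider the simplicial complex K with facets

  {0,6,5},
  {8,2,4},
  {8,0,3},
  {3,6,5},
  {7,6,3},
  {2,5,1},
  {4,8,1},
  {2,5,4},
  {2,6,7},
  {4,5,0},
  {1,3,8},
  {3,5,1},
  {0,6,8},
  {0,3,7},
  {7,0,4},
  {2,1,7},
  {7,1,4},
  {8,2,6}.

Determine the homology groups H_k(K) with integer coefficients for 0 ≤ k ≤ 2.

Order the vertices as 0 < 1 < 2 < 3 < 4 < 5 < 6 < 7 < 8. Listing each simplex with vertices in this order, K has dimension 2 with simplices:

  0-simplices (9): [0], [1], [2], [3], [4], [5], [6], [7], [8]
  1-simplices (27): (27 of them)
  2-simplices (18): [0,3,7], [0,3,8], [0,4,5], [0,4,7], [0,5,6], [0,6,8], [1,2,5], [1,2,7], [1,3,5], [1,3,8], [1,4,7], [1,4,8], [2,4,5], [2,4,8], [2,6,7], [2,6,8], [3,5,6], [3,6,7]

so the chain groups are C_0 ≅ Z^9, C_1 ≅ Z^27, C_2 ≅ Z^18.

The boundary map ∂_1: C_1 → C_0 maps an edge to its endpoints' difference, ∂[p,q] = q − p. For instance
  ∂[6,7] = [7] − [6].
As a 9×27 matrix over Z this has rank 8, with invariant factors (1,1,1,1,1,1,1,1).

The boundary map ∂_2: C_2 → C_1 sends each 2-simplex [p,q,r] to [q,r] − [p,r] + [p,q]. For instance
  ∂[1,2,7] = [2,7] − [1,7] + [1,2],
  ∂[0,5,6] = [5,6] − [0,6] + [0,5].
The 27×18 boundary matrix has rank 18 and Smith normal form diag(1,1,1,1,1,1,1,1,1,1,1,1,1,1,1,1,1,2).

Computing H_k = (kernel of ∂_k) / (image of ∂_{k+1}):

  H_0: rank C_0 − rank ∂_1 = 9 − 8 = 1, and the invariant factors of ∂_1 are all 1, so H_0 = Z.
  H_1: rank ker ∂_1 − rank ∂_2 = (27 − 8) − 18 = 1, and ∂_2 has invariant factor 2 > 1, so H_1 = Z ⊕ Z/2Z.
  H_2: rank ker ∂_2 − rank ∂_3 = (18 − 18) − 0 = 0, and there is no ∂_3, so H_2 = 0.

As a check, the Euler characteristic is 9 − 27 + 18 = 0, which agrees with 1 − 1 + 0 = 0.
(K is a triangulation of the Klein bottle.)

H_0 ≅ Z,  H_1 ≅ Z ⊕ Z/2Z,  H_2 = 0.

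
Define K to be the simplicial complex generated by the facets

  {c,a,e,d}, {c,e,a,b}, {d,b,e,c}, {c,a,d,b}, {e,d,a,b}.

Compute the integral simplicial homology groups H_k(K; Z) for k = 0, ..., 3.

H_0 = Z,  H_1 = 0,  H_2 = 0,  H_3 = Z.

Fix the vertex order a < b < c < d < e and write every simplex with vertices in increasing order. Then dim K = 3 and the simplices of K are:

  0-simplices (5): a, b, c, d, e
  1-simplices (10): ab, ac, ad, ae, bc, bd, be, cd, ce, de
  2-simplices (10): abc, abd, abe, acd, ace, ade, bcd, bce, bde, cde
  3-simplices (5): abcd, abce, abde, acde, bcde

Hence C_0 ≅ Z^5, C_1 ≅ Z^10, C_2 ≅ Z^10, C_3 ≅ Z^5.

∂_1: C_1 → C_0 is given by ∂[p,q] = [q] − [p]. For instance
  ∂ce = e − c.
The resulting 5×10 matrix has rank 4, and its Smith normal form has invariant factors (1,1,1,1).

Boundary ∂_2: C_2 → C_1 maps a triangle to the signed sum of its edges. For instance
  ∂bcd = cd − bd + bc,
  ∂bde = de − be + bd.
The 10×10 boundary matrix has rank 6 and Smith normal form diag(1,1,1,1,1,1).

Boundary ∂_3: C_3 → C_2 sends each 3-simplex σ to the alternating sum Σ_i (−1)^i (σ with its i-th vertex removed). For instance
  ∂abcd = bcd − acd + abd − abc,
  ∂abce = bce − ace + abe − abc.
The resulting 10×5 matrix has rank 4, and its Smith normal form has invariant factors (1,1,1,1).

Reading off H_k = ker ∂_k / im ∂_{k+1}:

  H_0: rank C_0 − rank ∂_1 = 5 − 4 = 1, and the invariant factors of ∂_1 are all 1, so H_0 = Z.
  H_1: rank ker ∂_1 − rank ∂_2 = (10 − 4) − 6 = 0, and the invariant factors of ∂_2 are all 1, so H_1 = 0.
  H_2: rank ker ∂_2 − rank ∂_3 = (10 − 6) − 4 = 0, and the invariant factors of ∂_3 are all 1, so H_2 = 0.
  H_3: rank ker ∂_3 − rank ∂_4 = (5 − 4) − 0 = 1, and there is no ∂_4, so H_3 = Z.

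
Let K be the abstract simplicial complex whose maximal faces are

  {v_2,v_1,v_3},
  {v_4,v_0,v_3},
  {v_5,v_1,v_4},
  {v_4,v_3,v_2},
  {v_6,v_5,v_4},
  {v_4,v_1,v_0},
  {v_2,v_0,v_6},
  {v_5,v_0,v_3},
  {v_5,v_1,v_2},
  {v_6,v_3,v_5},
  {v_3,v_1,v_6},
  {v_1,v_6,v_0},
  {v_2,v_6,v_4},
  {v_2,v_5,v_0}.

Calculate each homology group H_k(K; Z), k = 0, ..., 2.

H_0 = Z,  H_1 = Z^2,  H_2 = Z.

Fix the vertex order v_0 < v_1 < v_2 < v_3 < v_4 < v_5 < v_6 and write every simplex with vertices in increasing order. Then dim K = 2 and the simplices of K are:

  0-simplices (7): [v_0], [v_1], [v_2], [v_3], [v_4], [v_5], [v_6]
  1-simplices (21): (21 of them)
  2-simplices (14): (14 of them)

giving chain groups C_0 ≅ Z^7, C_1 ≅ Z^21, C_2 ≅ Z^14.

Boundary ∂_1: C_1 → C_0 sends each edge [p,q] (with p < q) to q − p. For instance
  ∂[v_1,v_6] = [v_6] − [v_1].
This gives a 7×21 integer matrix of rank 6; reducing to Smith normal form yields diagonal entries (1,1,1,1,1,1).

The boundary map ∂_2: C_2 → C_1 acts by ∂[p,q,r] = [q,r] − [p,r] + [p,q]. For instance
  ∂[v_1,v_2,v_5] = [v_2,v_5] − [v_1,v_5] + [v_1,v_2],
  ∂[v_0,v_2,v_6] = [v_2,v_6] − [v_0,v_6] + [v_0,v_2].
The 21×14 boundary matrix has rank 13 and Smith normal form diag(1,1,1,1,1,1,1,1,1,1,1,1,1).

Reading off H_k = ker ∂_k / im ∂_{k+1}:

  H_0: rank C_0 − rank ∂_1 = 7 − 6 = 1, and the invariant factors of ∂_1 are all 1, so H_0 ≅ Z.
  H_1: rank ker ∂_1 − rank ∂_2 = (21 − 6) − 13 = 2, and the invariant factors of ∂_2 are all 1, so H_1 ≅ Z^2.
  H_2: rank ker ∂_2 − rank ∂_3 = (14 − 13) − 0 = 1, and there is no ∂_3, so H_2 ≅ Z.

As a check, the Euler characteristic is 7 − 21 + 14 = 0, which agrees with 1 − 2 + 1 = 0.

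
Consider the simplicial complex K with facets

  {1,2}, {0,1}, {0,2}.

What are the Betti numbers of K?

b_0 = 1, b_1 = 1.

We work with the vertex ordering 0 < 1 < 2. The simplices of K, each written with vertices in increasing order, are:

  0-simplices (3): [0], [1], [2]
  1-simplices (3): [0,1], [0,2], [1,2]

so the chain groups are C_0 ≅ Z^3, C_1 ≅ Z^3.

The boundary map ∂_1: C_1 → C_0 is given by ∂[p,q] = [q] − [p]. For instance
  ∂[0,1] = [1] − [0].
This gives a 3×3 integer matrix of rank 2; reducing to Smith normal form yields diagonal entries (1,1).

Reading off H_k = ker ∂_k / im ∂_{k+1}:

  H_0: rank C_0 − rank ∂_1 = 3 − 2 = 1, and the invariant factors of ∂_1 are all 1, so H_0 = Z.
  H_1: rank ker ∂_1 − rank ∂_2 = (3 − 2) − 0 = 1, and there is no ∂_2, so H_1 = Z.

Hence the Betti numbers are b_0 = 1, b_1 = 1.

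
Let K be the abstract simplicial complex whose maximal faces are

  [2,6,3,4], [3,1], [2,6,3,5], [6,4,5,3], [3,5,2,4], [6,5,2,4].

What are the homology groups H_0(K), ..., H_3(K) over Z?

We work with the vertex ordering 1 < 2 < 3 < 4 < 5 < 6. The simplices of K, each written with vertices in increasing order, are:

  0-simplices (6): [1], [2], [3], [4], [5], [6]
  1-simplices (11): [1,3], [2,3], [2,4], [2,5], [2,6], [3,4], [3,5], [3,6], [4,5], [4,6], [5,6]
  2-simplices (10): [2,3,4], [2,3,5], [2,3,6], [2,4,5], [2,4,6], [2,5,6], [3,4,5], [3,4,6], [3,5,6], [4,5,6]
  3-simplices (5): [2,3,4,5], [2,3,4,6], [2,3,5,6], [2,4,5,6], [3,4,5,6]

giving chain groups C_0 ≅ Z^6, C_1 ≅ Z^11, C_2 ≅ Z^10, C_3 ≅ Z^5.

∂_1: C_1 → C_0 maps an edge to its endpoints' difference, ∂[p,q] = q − p. For instance
  ∂[2,4] = [4] − [2].
The 6×11 boundary matrix has rank 5 and Smith normal form diag(1,1,1,1,1).

The boundary map ∂_2: C_2 → C_1 sends each 2-simplex [p,q,r] to [q,r] − [p,r] + [p,q]. For instance
  ∂[2,5,6] = [5,6] − [2,6] + [2,5],
  ∂[4,5,6] = [5,6] − [4,6] + [4,5].
This gives a 11×10 integer matrix of rank 6; reducing to Smith normal form yields diagonal entries (1,1,1,1,1,1).

The boundary map ∂_3: C_3 → C_2 sends each 3-simplex σ to the alternating sum Σ_i (−1)^i (σ with its i-th vertex removed). For instance
  ∂[2,3,5,6] = [3,5,6] − [2,5,6] + [2,3,6] − [2,3,5],
  ∂[2,4,5,6] = [4,5,6] − [2,5,6] + [2,4,6] − [2,4,5].
The resulting 10×5 matrix has rank 4, and its Smith normal form has invariant factors (1,1,1,1).

Reading off H_k = ker ∂_k / im ∂_{k+1}:

  H_0: rank C_0 − rank ∂_1 = 6 − 5 = 1, and the invariant factors of ∂_1 are all 1, so H_0 ≅ Z.
  H_1: rank ker ∂_1 − rank ∂_2 = (11 − 5) − 6 = 0, and the invariant factors of ∂_2 are all 1, so H_1 ≅ 0.
  H_2: rank ker ∂_2 − rank ∂_3 = (10 − 6) − 4 = 0, and the invariant factors of ∂_3 are all 1, so H_2 ≅ 0.
  H_3: rank ker ∂_3 − rank ∂_4 = (5 − 4) − 0 = 1, and there is no ∂_4, so H_3 ≅ Z.

H_0 = Z,  H_1 = 0,  H_2 = 0,  H_3 = Z.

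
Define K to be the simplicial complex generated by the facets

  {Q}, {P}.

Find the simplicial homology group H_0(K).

H_0 = Z^2.

We work with the vertex ordering P < Q. The simplices of K, each written with vertices in increasing order, are:

  0-simplices (2): P, Q

so the chain groups are C_0 ≅ Z^2.

From H_k ≅ ker(∂_k) / im(∂_{k+1}) we obtain:

  H_0: rank C_0 − rank ∂_1 = 2 − 0 = 2, and there is no ∂_1, so H_0 ≅ Z^2.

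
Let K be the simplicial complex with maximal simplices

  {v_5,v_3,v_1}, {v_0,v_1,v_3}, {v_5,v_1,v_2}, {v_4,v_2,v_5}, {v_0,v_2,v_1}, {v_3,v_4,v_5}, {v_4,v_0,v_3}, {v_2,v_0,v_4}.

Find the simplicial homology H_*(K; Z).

Order the vertices as v_0 < v_1 < v_2 < v_3 < v_4 < v_5. Listing each simplex with vertices in this order, K has dimension 2 with simplices:

  0-simplices (6): [v_0], [v_1], [v_2], [v_3], [v_4], [v_5]
  1-simplices (12): [v_0,v_1], [v_0,v_2], [v_0,v_3], [v_0,v_4], [v_1,v_2], [v_1,v_3], [v_1,v_5], [v_2,v_4], [v_2,v_5], [v_3,v_4], [v_3,v_5], [v_4,v_5]
  2-simplices (8): [v_0,v_1,v_2], [v_0,v_1,v_3], [v_0,v_2,v_4], [v_0,v_3,v_4], [v_1,v_2,v_5], [v_1,v_3,v_5], [v_2,v_4,v_5], [v_3,v_4,v_5]

giving chain groups C_0 ≅ Z^6, C_1 ≅ Z^12, C_2 ≅ Z^8.

The boundary map ∂_1: C_1 → C_0 sends each edge [p,q] (with p < q) to q − p.
As a 6×12 matrix over Z this has rank 5, with invariant factors (1,1,1,1,1).

Boundary ∂_2: C_2 → C_1 sends each 2-simplex [p,q,r] to [q,r] − [p,r] + [p,q]. For instance
  ∂[v_3,v_4,v_5] = [v_4,v_5] − [v_3,v_5] + [v_3,v_4],
  ∂[v_2,v_4,v_5] = [v_4,v_5] − [v_2,v_5] + [v_2,v_4].
The resulting 12×8 matrix has rank 7, and its Smith normal form has invariant factors (1,1,1,1,1,1,1).

Now H_k = ker ∂_k / im ∂_{k+1}, so:

  H_0: rank C_0 − rank ∂_1 = 6 − 5 = 1, and the invariant factors of ∂_1 are all 1, so H_0 = Z.
  H_1: rank ker ∂_1 − rank ∂_2 = (12 − 5) − 7 = 0, and the invariant factors of ∂_2 are all 1, so H_1 = 0.
  H_2: rank ker ∂_2 − rank ∂_3 = (8 − 7) − 0 = 1, and there is no ∂_3, so H_2 = Z.

As a check, the Euler characteristic is 6 − 12 + 8 = 2, which agrees with 1 − 0 + 1 = 2.

H_0 = Z,  H_1 = 0,  H_2 = Z.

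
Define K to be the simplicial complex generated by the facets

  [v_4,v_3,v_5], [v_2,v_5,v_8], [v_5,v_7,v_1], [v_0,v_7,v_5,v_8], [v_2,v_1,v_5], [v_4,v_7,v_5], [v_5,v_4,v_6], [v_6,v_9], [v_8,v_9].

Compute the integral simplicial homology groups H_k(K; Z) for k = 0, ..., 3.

H_0 = Z,  H_1 = Z,  H_2 = 0,  H_3 = 0.

K has 10 vertices, 19 edges, 10 triangles, 1 3-simplex.
rank ∂_0 = 0, rank ∂_1 = 9 ⇒ b_0 = 10 − 0 − 9 = 1; all invariant factors of ∂_1 are 1 so no torsion. So H_0 ≅ Z.
rank ∂_1 = 9, rank ∂_2 = 9 ⇒ b_1 = 19 − 9 − 9 = 1; all invariant factors of ∂_2 are 1 so no torsion. So H_1 ≅ Z.
rank ∂_2 = 9, rank ∂_3 = 1 ⇒ b_2 = 10 − 9 − 1 = 0; all invariant factors of ∂_3 are 1 so no torsion. So H_2 ≅ 0.
rank ∂_3 = 1, rank ∂_4 = 0 ⇒ b_3 = 1 − 1 − 0 = 0. So H_3 ≅ 0.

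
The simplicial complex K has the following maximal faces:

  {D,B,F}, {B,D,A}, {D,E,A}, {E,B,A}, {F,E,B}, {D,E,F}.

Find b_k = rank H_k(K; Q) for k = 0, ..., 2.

We work with the vertex ordering A < B < D < E < F. The simplices of K, each written with vertices in increasing order, are:

  0-simplices (5): A, B, D, E, F
  1-simplices (9): AB, AD, AE, BD, BE, BF, DE, DF, EF
  2-simplices (6): ABD, ABE, ADE, BDF, BEF, DEF

Hence C_0 ≅ Z^5, C_1 ≅ Z^9, C_2 ≅ Z^6.

The boundary map ∂_1: C_1 → C_0 is given by ∂[p,q] = [q] − [p].
The 5×9 boundary matrix has rank 4 and Smith normal form diag(1,1,1,1).

The boundary map ∂_2: C_2 → C_1 acts by ∂[p,q,r] = [q,r] − [p,r] + [p,q]. For instance
  ∂BDF = DF − BF + BD,
  ∂ABE = BE − AE + AB.
The 9×6 boundary matrix has rank 5 and Smith normal form diag(1,1,1,1,1).

Reading off H_k = ker ∂_k / im ∂_{k+1}:

  H_0: rank C_0 − rank ∂_1 = 5 − 4 = 1, and the invariant factors of ∂_1 are all 1, so H_0 = Z.
  H_1: rank ker ∂_1 − rank ∂_2 = (9 − 4) − 5 = 0, and the invariant factors of ∂_2 are all 1, so H_1 = 0.
  H_2: rank ker ∂_2 − rank ∂_3 = (6 − 5) − 0 = 1, and there is no ∂_3, so H_2 = Z.

As a check, the Euler characteristic is 5 − 9 + 6 = 2, which agrees with 1 − 0 + 1 = 2.
(K is a triangulation of the 2-sphere S^2.)

Hence the Betti numbers are b_0 = 1, b_1 = 0, b_2 = 1.

b_0 = 1, b_1 = 0, b_2 = 1.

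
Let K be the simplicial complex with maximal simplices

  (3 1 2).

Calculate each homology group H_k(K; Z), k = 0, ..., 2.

H_0 ≅ Z,  H_1 = 0,  H_2 = 0.

We work with the vertex ordering 1 < 2 < 3. The simplices of K, each written with vertices in increasing order, are:

  0-simplices (3): [1], [2], [3]
  1-simplices (3): [1,2], [1,3], [2,3]
  2-simplices (1): [1,2,3]

Hence C_0 ≅ Z^3, C_1 ≅ Z^3, C_2 ≅ Z^1.

∂_1: C_1 → C_0 sends each edge [p,q] (with p < q) to q − p. For instance
  ∂[1,2] = [2] − [1].
The resulting 3×3 matrix has rank 2, and its Smith normal form has invariant factors (1,1).

The boundary map ∂_2: C_2 → C_1 acts by ∂[p,q,r] = [q,r] − [p,r] + [p,q]. For instance
  ∂[1,2,3] = [2,3] − [1,3] + [1,2].
As a 3×1 matrix over Z this has rank 1, with invariant factors (1).

From H_k ≅ ker(∂_k) / im(∂_{k+1}) we obtain:

  H_0: rank C_0 − rank ∂_1 = 3 − 2 = 1, and the invariant factors of ∂_1 are all 1, so H_0 ≅ Z.
  H_1: rank ker ∂_1 − rank ∂_2 = (3 − 2) − 1 = 0, and the invariant factors of ∂_2 are all 1, so H_1 ≅ 0.
  H_2: rank ker ∂_2 − rank ∂_3 = (1 − 1) − 0 = 0, and there is no ∂_3, so H_2 ≅ 0.

As a check, the Euler characteristic is 3 − 3 + 1 = 1, which agrees with 1 − 0 + 0 = 1.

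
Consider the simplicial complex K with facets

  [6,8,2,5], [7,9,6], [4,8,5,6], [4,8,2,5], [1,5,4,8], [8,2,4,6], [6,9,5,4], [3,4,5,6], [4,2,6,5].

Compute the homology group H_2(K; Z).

H_2 ≅ 0.

Fix the vertex order 1 < 2 < 3 < 4 < 5 < 6 < 7 < 8 < 9 and write every simplex with vertices in increasing order. Then dim K = 3 and the simplices of K are:

  0-simplices (9): [1], [2], [3], [4], [5], [6], [7], [8], [9]
  1-simplices (21): [1,4], [1,5], [1,8], [2,4], [2,5], [2,6], [2,8], [3,4], [3,5], [3,6], [4,5], [4,6], [4,8], [4,9], [5,6], [5,8], [5,9], [6,7], [6,8], [6,9], [7,9]
  2-simplices (20): (20 of them)
  3-simplices (8): [1,4,5,8], [2,4,5,6], [2,4,5,8], [2,4,6,8], [2,5,6,8], [3,4,5,6], [4,5,6,8], [4,5,6,9]

giving chain groups C_0 ≅ Z^9, C_1 ≅ Z^21, C_2 ≅ Z^20, C_3 ≅ Z^8.

Boundary ∂_1: C_1 → C_0 sends each edge [p,q] (with p < q) to q − p. For instance
  ∂[2,8] = [8] − [2].
As a 9×21 matrix over Z this has rank 8, with invariant factors (1,1,1,1,1,1,1,1).

∂_2: C_2 → C_1 maps a triangle to the signed sum of its edges. For instance
  ∂[4,6,9] = [6,9] − [4,9] + [4,6],
  ∂[1,5,8] = [5,8] − [1,8] + [1,5].
The resulting 21×20 matrix has rank 13, and its Smith normal form has invariant factors (1,1,1,1,1,1,1,1,1,1,1,1,1).

The boundary map ∂_3: C_3 → C_2 sends each 3-simplex σ to the alternating sum Σ_i (−1)^i (σ with its i-th vertex removed). For instance
  ∂[2,4,5,6] = [4,5,6] − [2,5,6] + [2,4,6] − [2,4,5],
  ∂[2,5,6,8] = [5,6,8] − [2,6,8] + [2,5,8] − [2,5,6].
The resulting 20×8 matrix has rank 7, and its Smith normal form has invariant factors (1,1,1,1,1,1,1).

Computing H_k = (kernel of ∂_k) / (image of ∂_{k+1}):

  H_2: rank ker ∂_2 − rank ∂_3 = (20 − 13) − 7 = 0, and the invariant factors of ∂_3 are all 1, so H_2 ≅ 0.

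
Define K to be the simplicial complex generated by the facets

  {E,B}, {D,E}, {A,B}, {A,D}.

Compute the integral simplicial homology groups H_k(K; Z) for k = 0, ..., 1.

H_0 ≅ Z,  H_1 ≅ Z.

Take the total order A < B < D < E on the vertex set. Then K (dimension 1) consists of the simplices:

  0-simplices (4): A, B, D, E
  1-simplices (4): AB, AD, BE, DE

so the chain groups are C_0 ≅ Z^4, C_1 ≅ Z^4.

Boundary ∂_1: C_1 → C_0 is given by ∂[p,q] = [q] − [p]. For instance
  ∂AB = B − A.
This gives a 4×4 integer matrix of rank 3; reducing to Smith normal form yields diagonal entries (1,1,1).

From H_k ≅ ker(∂_k) / im(∂_{k+1}) we obtain:

  H_0: rank C_0 − rank ∂_1 = 4 − 3 = 1, and the invariant factors of ∂_1 are all 1, so H_0 ≅ Z.
  H_1: rank ker ∂_1 − rank ∂_2 = (4 − 3) − 0 = 1, and there is no ∂_2, so H_1 ≅ Z.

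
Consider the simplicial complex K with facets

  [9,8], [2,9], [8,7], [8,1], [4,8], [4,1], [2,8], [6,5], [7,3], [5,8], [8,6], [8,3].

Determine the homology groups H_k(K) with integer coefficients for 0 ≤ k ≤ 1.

H_0 = Z,  H_1 = Z^4.

Order the vertices as 1 < 2 < 3 < 4 < 5 < 6 < 7 < 8 < 9. Listing each simplex with vertices in this order, K has dimension 1 with simplices:

  0-simplices (9): [1], [2], [3], [4], [5], [6], [7], [8], [9]
  1-simplices (12): [1,4], [1,8], [2,8], [2,9], [3,7], [3,8], [4,8], [5,6], [5,8], [6,8], [7,8], [8,9]

Hence C_0 ≅ Z^9, C_1 ≅ Z^12.

The boundary map ∂_1: C_1 → C_0 sends each edge [p,q] (with p < q) to q − p.
The 9×12 boundary matrix has rank 8 and Smith normal form diag(1,1,1,1,1,1,1,1).

From H_k ≅ ker(∂_k) / im(∂_{k+1}) we obtain:

  H_0: rank C_0 − rank ∂_1 = 9 − 8 = 1, and the invariant factors of ∂_1 are all 1, so H_0 = Z.
  H_1: rank ker ∂_1 − rank ∂_2 = (12 − 8) − 0 = 4, and there is no ∂_2, so H_1 = Z^4.

As a check, the Euler characteristic is 9 − 12 = -3, which agrees with 1 − 4 = -3.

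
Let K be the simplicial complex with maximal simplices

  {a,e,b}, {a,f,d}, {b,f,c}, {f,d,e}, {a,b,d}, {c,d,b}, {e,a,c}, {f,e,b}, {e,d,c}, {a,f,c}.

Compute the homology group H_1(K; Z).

H_1 = Z/2Z.

Take the total order a < b < c < d < e < f on the vertex set. Then K (dimension 2) consists of the simplices:

  0-simplices (6): a, b, c, d, e, f
  1-simplices (15): ab, ac, ad, ae, af, bc, bd, be, bf, cd, ce, cf, de, df, ef
  2-simplices (10): abd, abe, ace, acf, adf, bcd, bcf, bef, cde, def

so the chain groups are C_0 ≅ Z^6, C_1 ≅ Z^15, C_2 ≅ Z^10.

The boundary map ∂_1: C_1 → C_0 sends each edge [p,q] (with p < q) to q − p. For instance
  ∂cf = f − c.
The 6×15 boundary matrix has rank 5 and Smith normal form diag(1,1,1,1,1).

Boundary ∂_2: C_2 → C_1 maps a triangle to the signed sum of its edges. For instance
  ∂ace = ce − ae + ac,
  ∂cde = de − ce + cd.
This gives a 15×10 integer matrix of rank 10; reducing to Smith normal form yields diagonal entries (1,1,1,1,1,1,1,1,1,2).

From H_k ≅ ker(∂_k) / im(∂_{k+1}) we obtain:

  H_1: rank ker ∂_1 − rank ∂_2 = (15 − 5) − 10 = 0, and ∂_2 has invariant factor 2 > 1, so H_1 ≅ Z/2Z.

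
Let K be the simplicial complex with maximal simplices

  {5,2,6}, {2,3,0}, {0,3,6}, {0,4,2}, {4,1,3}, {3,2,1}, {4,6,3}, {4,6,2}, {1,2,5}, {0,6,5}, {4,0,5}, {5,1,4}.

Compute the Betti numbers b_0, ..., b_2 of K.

Fix the vertex order 0 < 1 < 2 < 3 < 4 < 5 < 6 and write every simplex with vertices in increasing order. Then dim K = 2 and the simplices of K are:

  0-simplices (7): [0], [1], [2], [3], [4], [5], [6]
  1-simplices (18): [0,2], [0,3], [0,4], [0,5], [0,6], [1,2], [1,3], [1,4], [1,5], [2,3], [2,4], [2,5], [2,6], [3,4], [3,6], [4,5], [4,6], [5,6]
  2-simplices (12): [0,2,3], [0,2,4], [0,3,6], [0,4,5], [0,5,6], [1,2,3], [1,2,5], [1,3,4], [1,4,5], [2,4,6], [2,5,6], [3,4,6]

so the chain groups are C_0 ≅ Z^7, C_1 ≅ Z^18, C_2 ≅ Z^12.

Boundary ∂_1: C_1 → C_0 is given by ∂[p,q] = [q] − [p]. For instance
  ∂[0,5] = [5] − [0].
The resulting 7×18 matrix has rank 6, and its Smith normal form has invariant factors (1,1,1,1,1,1).

∂_2: C_2 → C_1 acts by ∂[p,q,r] = [q,r] − [p,r] + [p,q]. For instance
  ∂[2,5,6] = [5,6] − [2,6] + [2,5],
  ∂[0,2,4] = [2,4] − [0,4] + [0,2].
The resulting 18×12 matrix has rank 12, and its Smith normal form has invariant factors (1,1,1,1,1,1,1,1,1,1,1,2).

From H_k ≅ ker(∂_k) / im(∂_{k+1}) we obtain:

  H_0: rank C_0 − rank ∂_1 = 7 − 6 = 1, and the invariant factors of ∂_1 are all 1, so H_0 = Z.
  H_1: rank ker ∂_1 − rank ∂_2 = (18 − 6) − 12 = 0, and ∂_2 has invariant factor 2 > 1, so H_1 = Z_2.
  H_2: rank ker ∂_2 − rank ∂_3 = (12 − 12) − 0 = 0, and there is no ∂_3, so H_2 = 0.

As a check, the Euler characteristic is 7 − 18 + 12 = 1, which agrees with 1 − 0 + 0 = 1.

Hence the Betti numbers are b_0 = 1, b_1 = 0, b_2 = 0.

b_0 = 1, b_1 = 0, b_2 = 0.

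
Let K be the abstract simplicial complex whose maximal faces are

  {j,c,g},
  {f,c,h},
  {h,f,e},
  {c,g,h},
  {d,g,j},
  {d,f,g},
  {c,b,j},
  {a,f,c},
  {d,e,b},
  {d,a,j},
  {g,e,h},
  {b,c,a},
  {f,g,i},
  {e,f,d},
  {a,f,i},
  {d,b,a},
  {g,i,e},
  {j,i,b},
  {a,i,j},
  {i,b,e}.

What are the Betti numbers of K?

We work with the vertex ordering a < b < c < d < e < f < g < h < i < j. The simplices of K, each written with vertices in increasing order, are:

  0-simplices (10): a, b, c, d, e, f, g, h, i, j
  1-simplices (30): ab, ac, ad, af, ai, aj, bc, bd, be, bi, bj, cf, cg, ch, cj, de, df, dg, dj, ef, eg, eh, ei, fg, fh, fi, gh, gi, gj, ij
  2-simplices (20): abc, abd, acf, adj, afi, aij, bcj, bde, bei, bij, cfh, cgh, cgj, def, dfg, dgj, efh, egh, egi, fgi

so the chain groups are C_0 ≅ Z^10, C_1 ≅ Z^30, C_2 ≅ Z^20.

Boundary ∂_1: C_1 → C_0 maps an edge to its endpoints' difference, ∂[p,q] = q − p. For instance
  ∂gj = j − g.
This gives a 10×30 integer matrix of rank 9; reducing to Smith normal form yields diagonal entries (1,1,1,1,1,1,1,1,1).

The boundary map ∂_2: C_2 → C_1 acts by ∂[p,q,r] = [q,r] − [p,r] + [p,q]. For instance
  ∂afi = fi − ai + af,
  ∂abc = bc − ac + ab.
This gives a 30×20 integer matrix of rank 20; reducing to Smith normal form yields diagonal entries (1,1,1,1,1,1,1,1,1,1,1,1,1,1,1,1,1,1,1,2).

Computing H_k = (kernel of ∂_k) / (image of ∂_{k+1}):

  H_0: rank C_0 − rank ∂_1 = 10 − 9 = 1, and the invariant factors of ∂_1 are all 1, so H_0 = Z.
  H_1: rank ker ∂_1 − rank ∂_2 = (30 − 9) − 20 = 1, and ∂_2 has invariant factor 2 > 1, so H_1 = Z ⊕ Z/2.
  H_2: rank ker ∂_2 − rank ∂_3 = (20 − 20) − 0 = 0, and there is no ∂_3, so H_2 = 0.

(K is a triangulation of the Klein bottle.)

Hence the Betti numbers are b_0 = 1, b_1 = 1, b_2 = 0.

b_0 = 1, b_1 = 1, b_2 = 0.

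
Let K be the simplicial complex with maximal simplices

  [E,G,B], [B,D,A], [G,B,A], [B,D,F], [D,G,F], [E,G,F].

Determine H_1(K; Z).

Take the total order A < B < D < E < F < G on the vertex set. Then K (dimension 2) consists of the simplices:

  0-simplices (6): A, B, D, E, F, G
  1-simplices (12): AB, AD, AG, BD, BE, BF, BG, DF, DG, EF, EG, FG
  2-simplices (6): ABD, ABG, BDF, BEG, DFG, EFG

Hence C_0 ≅ Z^6, C_1 ≅ Z^12, C_2 ≅ Z^6.

Boundary ∂_1: C_1 → C_0 maps an edge to its endpoints' difference, ∂[p,q] = q − p.
The 6×12 boundary matrix has rank 5 and Smith normal form diag(1,1,1,1,1).

∂_2: C_2 → C_1 acts by ∂[p,q,r] = [q,r] − [p,r] + [p,q]. For instance
  ∂ABG = BG − AG + AB,
  ∂ABD = BD − AD + AB.
As a 12×6 matrix over Z this has rank 6, with invariant factors (1,1,1,1,1,1).

Now H_k = ker ∂_k / im ∂_{k+1}, so:

  H_1: rank ker ∂_1 − rank ∂_2 = (12 − 5) − 6 = 1, and the invariant factors of ∂_2 are all 1, so H_1 = Z.

H_1 = Z.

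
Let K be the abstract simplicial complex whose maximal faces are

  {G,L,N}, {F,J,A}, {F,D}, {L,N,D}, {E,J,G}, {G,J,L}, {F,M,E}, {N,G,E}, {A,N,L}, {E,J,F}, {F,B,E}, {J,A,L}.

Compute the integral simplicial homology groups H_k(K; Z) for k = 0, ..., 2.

We work with the vertex ordering A < B < D < E < F < G < J < L < M < N. The simplices of K, each written with vertices in increasing order, are:

  0-simplices (10): A, B, D, E, F, G, J, L, M, N
  1-simplices (21): AF, AJ, AL, AN, BE, BF, DF, DL, DN, EF, EG, EJ, EM, EN, FJ, FM, GJ, GL, GN, JL, LN
  2-simplices (11): AFJ, AJL, ALN, BEF, DLN, EFJ, EFM, EGJ, EGN, GJL, GLN

Hence C_0 ≅ Z^10, C_1 ≅ Z^21, C_2 ≅ Z^11.

∂_1: C_1 → C_0 is given by ∂[p,q] = [q] − [p]. For instance
  ∂GN = N − G.
The 10×21 boundary matrix has rank 9 and Smith normal form diag(1,1,1,1,1,1,1,1,1).

The boundary map ∂_2: C_2 → C_1 maps a triangle to the signed sum of its edges. For instance
  ∂GJL = JL − GL + GJ,
  ∂EFJ = FJ − EJ + EF.
This gives a 21×11 integer matrix of rank 11; reducing to Smith normal form yields diagonal entries (1,1,1,1,1,1,1,1,1,1,1).

Now H_k = ker ∂_k / im ∂_{k+1}, so:

  H_0: rank C_0 − rank ∂_1 = 10 − 9 = 1, and the invariant factors of ∂_1 are all 1, so H_0 ≅ Z.
  H_1: rank ker ∂_1 − rank ∂_2 = (21 − 9) − 11 = 1, and the invariant factors of ∂_2 are all 1, so H_1 ≅ Z.
  H_2: rank ker ∂_2 − rank ∂_3 = (11 − 11) − 0 = 0, and there is no ∂_3, so H_2 ≅ 0.

H_0 = Z,  H_1 = Z,  H_2 = 0.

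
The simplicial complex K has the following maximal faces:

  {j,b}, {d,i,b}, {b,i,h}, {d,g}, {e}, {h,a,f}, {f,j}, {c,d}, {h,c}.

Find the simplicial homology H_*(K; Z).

We work with the vertex ordering a < b < c < d < e < f < g < h < i < j. The simplices of K, each written with vertices in increasing order, are:

  0-simplices (10): a, b, c, d, e, f, g, h, i, j
  1-simplices (13): af, ah, bd, bh, bi, bj, cd, ch, dg, di, fh, fj, hi
  2-simplices (3): afh, bdi, bhi

giving chain groups C_0 ≅ Z^10, C_1 ≅ Z^13, C_2 ≅ Z^3.

∂_1: C_1 → C_0 is given by ∂[p,q] = [q] − [p].
The resulting 10×13 matrix has rank 8, and its Smith normal form has invariant factors (1,1,1,1,1,1,1,1).

Boundary ∂_2: C_2 → C_1 acts by ∂[p,q,r] = [q,r] − [p,r] + [p,q]. For instance
  ∂afh = fh − ah + af,
  ∂bdi = di − bi + bd.
As a 13×3 matrix over Z this has rank 3, with invariant factors (1,1,1).

Reading off H_k = ker ∂_k / im ∂_{k+1}:

  H_0: rank C_0 − rank ∂_1 = 10 − 8 = 2, and the invariant factors of ∂_1 are all 1, so H_0 ≅ Z^2.
  H_1: rank ker ∂_1 − rank ∂_2 = (13 − 8) − 3 = 2, and the invariant factors of ∂_2 are all 1, so H_1 ≅ Z^2.
  H_2: rank ker ∂_2 − rank ∂_3 = (3 − 3) − 0 = 0, and there is no ∂_3, so H_2 ≅ 0.

H_0 ≅ Z^2,  H_1 ≅ Z^2,  H_2 = 0.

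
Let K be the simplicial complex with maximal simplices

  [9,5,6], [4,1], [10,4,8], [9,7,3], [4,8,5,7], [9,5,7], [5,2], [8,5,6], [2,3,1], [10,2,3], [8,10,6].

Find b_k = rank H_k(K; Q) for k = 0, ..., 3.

Order the vertices as 1 < 2 < 3 < 4 < 5 < 6 < 7 < 8 < 9 < 10. Listing each simplex with vertices in this order, K has dimension 3 with simplices:

  0-simplices (10): [1], [2], [3], [4], [5], [6], [7], [8], [9], [10]
  1-simplices (23): (23 of them)
  2-simplices (12): [1,2,3], [2,3,10], [3,7,9], [4,5,7], [4,5,8], [4,7,8], [4,8,10], [5,6,8], [5,6,9], [5,7,8], [5,7,9], [6,8,10]
  3-simplices (1): [4,5,7,8]

so the chain groups are C_0 ≅ Z^10, C_1 ≅ Z^23, C_2 ≅ Z^12, C_3 ≅ Z^1.

The boundary map ∂_1: C_1 → C_0 maps an edge to its endpoints' difference, ∂[p,q] = q − p. For instance
  ∂[3,9] = [9] − [3].
As a 10×23 matrix over Z this has rank 9, with invariant factors (1,1,1,1,1,1,1,1,1).

The boundary map ∂_2: C_2 → C_1 sends each 2-simplex [p,q,r] to [q,r] − [p,r] + [p,q]. For instance
  ∂[5,6,9] = [6,9] − [5,9] + [5,6],
  ∂[5,6,8] = [6,8] − [5,8] + [5,6].
The resulting 23×12 matrix has rank 11, and its Smith normal form has invariant factors (1,1,1,1,1,1,1,1,1,1,1).

Boundary ∂_3: C_3 → C_2 sends each 3-simplex σ to the alternating sum Σ_i (−1)^i (σ with its i-th vertex removed). For instance
  ∂[4,5,7,8] = [5,7,8] − [4,7,8] + [4,5,8] − [4,5,7].
The 12×1 boundary matrix has rank 1 and Smith normal form diag(1).

Computing H_k = (kernel of ∂_k) / (image of ∂_{k+1}):

  H_0: rank C_0 − rank ∂_1 = 10 − 9 = 1, and the invariant factors of ∂_1 are all 1, so H_0 = Z.
  H_1: rank ker ∂_1 − rank ∂_2 = (23 − 9) − 11 = 3, and the invariant factors of ∂_2 are all 1, so H_1 = Z^3.
  H_2: rank ker ∂_2 − rank ∂_3 = (12 − 11) − 1 = 0, and the invariant factors of ∂_3 are all 1, so H_2 = 0.
  H_3: rank ker ∂_3 − rank ∂_4 = (1 − 1) − 0 = 0, and there is no ∂_4, so H_3 = 0.

Hence the Betti numbers are b_0 = 1, b_1 = 3, b_2 = 0, b_3 = 0.

b_0 = 1, b_1 = 3, b_2 = 0, b_3 = 0.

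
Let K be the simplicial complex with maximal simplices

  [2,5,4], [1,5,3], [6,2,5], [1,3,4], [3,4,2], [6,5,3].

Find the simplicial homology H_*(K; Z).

H_0 = Z,  H_1 = Z,  H_2 = 0.

Order the vertices as 1 < 2 < 3 < 4 < 5 < 6. Listing each simplex with vertices in this order, K has dimension 2 with simplices:

  0-simplices (6): [1], [2], [3], [4], [5], [6]
  1-simplices (12): [1,3], [1,4], [1,5], [2,3], [2,4], [2,5], [2,6], [3,4], [3,5], [3,6], [4,5], [5,6]
  2-simplices (6): [1,3,4], [1,3,5], [2,3,4], [2,4,5], [2,5,6], [3,5,6]

Hence C_0 ≅ Z^6, C_1 ≅ Z^12, C_2 ≅ Z^6.

∂_1: C_1 → C_0 maps an edge to its endpoints' difference, ∂[p,q] = q − p.
This gives a 6×12 integer matrix of rank 5; reducing to Smith normal form yields diagonal entries (1,1,1,1,1).

Boundary ∂_2: C_2 → C_1 acts by ∂[p,q,r] = [q,r] − [p,r] + [p,q]. For instance
  ∂[2,5,6] = [5,6] − [2,6] + [2,5],
  ∂[2,3,4] = [3,4] − [2,4] + [2,3].
This gives a 12×6 integer matrix of rank 6; reducing to Smith normal form yields diagonal entries (1,1,1,1,1,1).

Now H_k = ker ∂_k / im ∂_{k+1}, so:

  H_0: rank C_0 − rank ∂_1 = 6 − 5 = 1, and the invariant factors of ∂_1 are all 1, so H_0 ≅ Z.
  H_1: rank ker ∂_1 − rank ∂_2 = (12 − 5) − 6 = 1, and the invariant factors of ∂_2 are all 1, so H_1 ≅ Z.
  H_2: rank ker ∂_2 − rank ∂_3 = (6 − 6) − 0 = 0, and there is no ∂_3, so H_2 ≅ 0.

(K is a triangulation of the cylinder S^1 x I.)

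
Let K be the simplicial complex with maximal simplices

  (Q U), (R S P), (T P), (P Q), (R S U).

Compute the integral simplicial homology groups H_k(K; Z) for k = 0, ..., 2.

Fix the vertex order P < Q < R < S < T < U and write every simplex with vertices in increasing order. Then dim K = 2 and the simplices of K are:

  0-simplices (6): P, Q, R, S, T, U
  1-simplices (8): PQ, PR, PS, PT, QU, RS, RU, SU
  2-simplices (2): PRS, RSU

Hence C_0 ≅ Z^6, C_1 ≅ Z^8, C_2 ≅ Z^2.

The boundary map ∂_1: C_1 → C_0 maps an edge to its endpoints' difference, ∂[p,q] = q − p. For instance
  ∂PT = T − P.
The 6×8 boundary matrix has rank 5 and Smith normal form diag(1,1,1,1,1).

∂_2: C_2 → C_1 maps a triangle to the signed sum of its edges. For instance
  ∂RSU = SU − RU + RS,
  ∂PRS = RS − PS + PR.
As a 8×2 matrix over Z this has rank 2, with invariant factors (1,1).

Now H_k = ker ∂_k / im ∂_{k+1}, so:

  H_0: rank C_0 − rank ∂_1 = 6 − 5 = 1, and the invariant factors of ∂_1 are all 1, so H_0 ≅ Z.
  H_1: rank ker ∂_1 − rank ∂_2 = (8 − 5) − 2 = 1, and the invariant factors of ∂_2 are all 1, so H_1 ≅ Z.
  H_2: rank ker ∂_2 − rank ∂_3 = (2 − 2) − 0 = 0, and there is no ∂_3, so H_2 ≅ 0.

As a check, the Euler characteristic is 6 − 8 + 2 = 0, which agrees with 1 − 1 + 0 = 0.

H_0 ≅ Z,  H_1 ≅ Z,  H_2 = 0.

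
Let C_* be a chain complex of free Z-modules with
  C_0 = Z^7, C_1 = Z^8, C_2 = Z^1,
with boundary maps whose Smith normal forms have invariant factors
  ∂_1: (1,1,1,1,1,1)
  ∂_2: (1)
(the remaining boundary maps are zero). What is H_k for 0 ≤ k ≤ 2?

H_0 ≅ Z,  H_1 ≅ Z,  H_2 = 0.

H_0: b_0 = 7 − 0 − 6 = 1; torsion from ∂_1 factors > 1: none. So H_0 ≅ Z.
H_1: b_1 = 8 − 6 − 1 = 1; torsion from ∂_2 factors > 1: none. So H_1 ≅ Z.
H_2: b_2 = 1 − 1 − 0 = 0; torsion from ∂_3 factors > 1: none. So H_2 ≅ 0.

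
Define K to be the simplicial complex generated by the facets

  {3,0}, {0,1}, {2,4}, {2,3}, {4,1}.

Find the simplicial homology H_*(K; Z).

H_0 ≅ Z,  H_1 ≅ Z.

Take the total order 0 < 1 < 2 < 3 < 4 on the vertex set. Then K (dimension 1) consists of the simplices:

  0-simplices (5): [0], [1], [2], [3], [4]
  1-simplices (5): [0,1], [0,3], [1,4], [2,3], [2,4]

giving chain groups C_0 ≅ Z^5, C_1 ≅ Z^5.

∂_1: C_1 → C_0 sends each edge [p,q] (with p < q) to q − p. For instance
  ∂[0,3] = [3] − [0].
As a 5×5 matrix over Z this has rank 4, with invariant factors (1,1,1,1).

From H_k ≅ ker(∂_k) / im(∂_{k+1}) we obtain:

  H_0: rank C_0 − rank ∂_1 = 5 − 4 = 1, and the invariant factors of ∂_1 are all 1, so H_0 ≅ Z.
  H_1: rank ker ∂_1 − rank ∂_2 = (5 − 4) − 0 = 1, and there is no ∂_2, so H_1 ≅ Z.

As a check, the Euler characteristic is 5 − 5 = 0, which agrees with 1 − 1 = 0.
(K is a triangulation of the circle S^1.)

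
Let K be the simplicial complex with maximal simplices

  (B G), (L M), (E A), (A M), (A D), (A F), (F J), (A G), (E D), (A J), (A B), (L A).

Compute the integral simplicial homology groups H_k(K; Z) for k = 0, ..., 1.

Order the vertices as A < B < D < E < F < G < J < L < M. Listing each simplex with vertices in this order, K has dimension 1 with simplices:

  0-simplices (9): A, B, D, E, F, G, J, L, M
  1-simplices (12): AB, AD, AE, AF, AG, AJ, AL, AM, BG, DE, FJ, LM

giving chain groups C_0 ≅ Z^9, C_1 ≅ Z^12.

The boundary map ∂_1: C_1 → C_0 is given by ∂[p,q] = [q] − [p]. For instance
  ∂AF = F − A.
The 9×12 boundary matrix has rank 8 and Smith normal form diag(1,1,1,1,1,1,1,1).

Now H_k = ker ∂_k / im ∂_{k+1}, so:

  H_0: rank C_0 − rank ∂_1 = 9 − 8 = 1, and the invariant factors of ∂_1 are all 1, so H_0 ≅ Z.
  H_1: rank ker ∂_1 − rank ∂_2 = (12 − 8) − 0 = 4, and there is no ∂_2, so H_1 ≅ Z^4.

As a check, the Euler characteristic is 9 − 12 = -3, which agrees with 1 − 4 = -3.

H_0 ≅ Z,  H_1 ≅ Z^4.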